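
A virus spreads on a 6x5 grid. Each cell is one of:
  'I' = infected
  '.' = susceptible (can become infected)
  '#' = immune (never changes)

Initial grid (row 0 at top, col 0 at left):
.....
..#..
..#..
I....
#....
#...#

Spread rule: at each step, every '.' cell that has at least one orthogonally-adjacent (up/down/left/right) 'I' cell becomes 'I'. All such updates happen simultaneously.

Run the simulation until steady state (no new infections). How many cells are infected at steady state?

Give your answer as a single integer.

Step 0 (initial): 1 infected
Step 1: +2 new -> 3 infected
Step 2: +4 new -> 7 infected
Step 3: +5 new -> 12 infected
Step 4: +5 new -> 17 infected
Step 5: +5 new -> 22 infected
Step 6: +2 new -> 24 infected
Step 7: +1 new -> 25 infected
Step 8: +0 new -> 25 infected

Answer: 25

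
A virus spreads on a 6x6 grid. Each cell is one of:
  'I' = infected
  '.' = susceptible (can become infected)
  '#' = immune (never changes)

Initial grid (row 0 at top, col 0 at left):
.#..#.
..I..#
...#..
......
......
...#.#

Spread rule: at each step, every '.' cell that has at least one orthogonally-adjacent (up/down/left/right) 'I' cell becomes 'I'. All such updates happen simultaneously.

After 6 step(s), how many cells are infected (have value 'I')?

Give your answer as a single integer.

Step 0 (initial): 1 infected
Step 1: +4 new -> 5 infected
Step 2: +5 new -> 10 infected
Step 3: +6 new -> 16 infected
Step 4: +6 new -> 22 infected
Step 5: +4 new -> 26 infected
Step 6: +3 new -> 29 infected

Answer: 29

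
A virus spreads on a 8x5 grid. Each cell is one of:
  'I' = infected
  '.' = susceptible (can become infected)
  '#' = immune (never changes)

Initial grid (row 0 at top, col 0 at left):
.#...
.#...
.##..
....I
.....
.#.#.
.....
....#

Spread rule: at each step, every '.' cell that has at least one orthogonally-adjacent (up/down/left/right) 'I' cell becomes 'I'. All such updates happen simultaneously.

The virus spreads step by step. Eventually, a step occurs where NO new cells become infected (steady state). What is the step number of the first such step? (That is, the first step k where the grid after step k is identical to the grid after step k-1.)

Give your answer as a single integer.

Step 0 (initial): 1 infected
Step 1: +3 new -> 4 infected
Step 2: +5 new -> 9 infected
Step 3: +5 new -> 14 infected
Step 4: +6 new -> 20 infected
Step 5: +5 new -> 25 infected
Step 6: +4 new -> 29 infected
Step 7: +3 new -> 32 infected
Step 8: +1 new -> 33 infected
Step 9: +0 new -> 33 infected

Answer: 9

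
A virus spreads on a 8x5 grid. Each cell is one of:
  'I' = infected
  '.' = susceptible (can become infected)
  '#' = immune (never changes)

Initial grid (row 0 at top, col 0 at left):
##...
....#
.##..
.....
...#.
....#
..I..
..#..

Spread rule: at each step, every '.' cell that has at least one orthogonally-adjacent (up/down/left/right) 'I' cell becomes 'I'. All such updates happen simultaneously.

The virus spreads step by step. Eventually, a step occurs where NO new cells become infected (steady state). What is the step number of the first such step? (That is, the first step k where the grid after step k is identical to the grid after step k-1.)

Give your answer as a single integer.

Answer: 9

Derivation:
Step 0 (initial): 1 infected
Step 1: +3 new -> 4 infected
Step 2: +7 new -> 11 infected
Step 3: +5 new -> 16 infected
Step 4: +3 new -> 19 infected
Step 5: +3 new -> 22 infected
Step 6: +4 new -> 26 infected
Step 7: +3 new -> 29 infected
Step 8: +3 new -> 32 infected
Step 9: +0 new -> 32 infected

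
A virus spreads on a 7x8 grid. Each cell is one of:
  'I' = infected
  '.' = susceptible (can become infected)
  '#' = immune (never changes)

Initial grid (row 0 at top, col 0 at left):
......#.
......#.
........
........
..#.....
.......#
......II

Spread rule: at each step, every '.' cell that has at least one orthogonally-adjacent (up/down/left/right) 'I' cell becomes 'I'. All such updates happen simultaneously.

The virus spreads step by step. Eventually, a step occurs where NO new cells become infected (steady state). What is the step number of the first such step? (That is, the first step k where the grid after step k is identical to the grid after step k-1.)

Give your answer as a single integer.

Step 0 (initial): 2 infected
Step 1: +2 new -> 4 infected
Step 2: +3 new -> 7 infected
Step 3: +5 new -> 12 infected
Step 4: +6 new -> 18 infected
Step 5: +6 new -> 24 infected
Step 6: +6 new -> 30 infected
Step 7: +7 new -> 37 infected
Step 8: +5 new -> 42 infected
Step 9: +4 new -> 46 infected
Step 10: +3 new -> 49 infected
Step 11: +2 new -> 51 infected
Step 12: +1 new -> 52 infected
Step 13: +0 new -> 52 infected

Answer: 13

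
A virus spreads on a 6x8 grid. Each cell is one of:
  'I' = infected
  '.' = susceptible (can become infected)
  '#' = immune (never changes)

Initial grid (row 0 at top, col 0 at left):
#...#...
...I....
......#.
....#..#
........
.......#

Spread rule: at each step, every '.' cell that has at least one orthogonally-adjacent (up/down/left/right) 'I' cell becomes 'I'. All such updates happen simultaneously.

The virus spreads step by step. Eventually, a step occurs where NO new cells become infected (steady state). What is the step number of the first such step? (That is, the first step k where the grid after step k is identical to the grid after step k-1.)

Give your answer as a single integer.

Answer: 8

Derivation:
Step 0 (initial): 1 infected
Step 1: +4 new -> 5 infected
Step 2: +6 new -> 11 infected
Step 3: +8 new -> 19 infected
Step 4: +8 new -> 27 infected
Step 5: +8 new -> 35 infected
Step 6: +4 new -> 39 infected
Step 7: +3 new -> 42 infected
Step 8: +0 new -> 42 infected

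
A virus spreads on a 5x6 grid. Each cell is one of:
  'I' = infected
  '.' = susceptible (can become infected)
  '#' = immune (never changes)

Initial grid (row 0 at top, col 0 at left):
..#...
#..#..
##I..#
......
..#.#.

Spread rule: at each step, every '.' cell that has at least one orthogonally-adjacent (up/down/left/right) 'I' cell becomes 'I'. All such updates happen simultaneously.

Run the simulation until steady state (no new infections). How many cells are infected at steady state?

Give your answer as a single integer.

Step 0 (initial): 1 infected
Step 1: +3 new -> 4 infected
Step 2: +4 new -> 8 infected
Step 3: +6 new -> 14 infected
Step 4: +5 new -> 19 infected
Step 5: +3 new -> 22 infected
Step 6: +0 new -> 22 infected

Answer: 22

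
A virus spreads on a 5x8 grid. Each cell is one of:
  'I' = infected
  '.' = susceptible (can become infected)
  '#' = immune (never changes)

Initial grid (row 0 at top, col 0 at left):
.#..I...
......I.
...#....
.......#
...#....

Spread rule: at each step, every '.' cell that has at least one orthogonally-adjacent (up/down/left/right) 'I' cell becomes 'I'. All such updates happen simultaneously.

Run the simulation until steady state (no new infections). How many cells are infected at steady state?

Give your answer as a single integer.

Answer: 36

Derivation:
Step 0 (initial): 2 infected
Step 1: +7 new -> 9 infected
Step 2: +7 new -> 16 infected
Step 3: +4 new -> 20 infected
Step 4: +6 new -> 26 infected
Step 5: +3 new -> 29 infected
Step 6: +4 new -> 33 infected
Step 7: +2 new -> 35 infected
Step 8: +1 new -> 36 infected
Step 9: +0 new -> 36 infected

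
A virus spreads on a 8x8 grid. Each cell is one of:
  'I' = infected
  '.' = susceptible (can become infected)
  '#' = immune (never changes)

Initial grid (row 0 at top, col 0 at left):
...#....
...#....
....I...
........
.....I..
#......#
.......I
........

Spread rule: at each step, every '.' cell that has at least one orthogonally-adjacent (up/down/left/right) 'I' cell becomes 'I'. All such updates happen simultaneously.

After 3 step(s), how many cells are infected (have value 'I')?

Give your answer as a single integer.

Step 0 (initial): 3 infected
Step 1: +10 new -> 13 infected
Step 2: +12 new -> 25 infected
Step 3: +11 new -> 36 infected

Answer: 36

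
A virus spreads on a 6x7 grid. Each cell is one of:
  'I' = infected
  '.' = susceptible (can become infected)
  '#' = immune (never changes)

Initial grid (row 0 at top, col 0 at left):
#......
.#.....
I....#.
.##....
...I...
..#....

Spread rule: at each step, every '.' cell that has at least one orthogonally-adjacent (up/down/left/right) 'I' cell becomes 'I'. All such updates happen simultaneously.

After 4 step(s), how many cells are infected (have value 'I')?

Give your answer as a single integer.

Answer: 29

Derivation:
Step 0 (initial): 2 infected
Step 1: +7 new -> 9 infected
Step 2: +7 new -> 16 infected
Step 3: +8 new -> 24 infected
Step 4: +5 new -> 29 infected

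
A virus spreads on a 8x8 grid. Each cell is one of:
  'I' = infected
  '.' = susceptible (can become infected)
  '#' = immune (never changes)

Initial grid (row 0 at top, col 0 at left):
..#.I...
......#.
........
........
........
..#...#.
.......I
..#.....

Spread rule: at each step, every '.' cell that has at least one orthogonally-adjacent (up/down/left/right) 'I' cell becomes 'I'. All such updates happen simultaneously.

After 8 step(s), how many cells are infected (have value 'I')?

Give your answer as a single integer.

Answer: 59

Derivation:
Step 0 (initial): 2 infected
Step 1: +6 new -> 8 infected
Step 2: +7 new -> 15 infected
Step 3: +10 new -> 25 infected
Step 4: +13 new -> 38 infected
Step 5: +8 new -> 46 infected
Step 6: +5 new -> 51 infected
Step 7: +5 new -> 56 infected
Step 8: +3 new -> 59 infected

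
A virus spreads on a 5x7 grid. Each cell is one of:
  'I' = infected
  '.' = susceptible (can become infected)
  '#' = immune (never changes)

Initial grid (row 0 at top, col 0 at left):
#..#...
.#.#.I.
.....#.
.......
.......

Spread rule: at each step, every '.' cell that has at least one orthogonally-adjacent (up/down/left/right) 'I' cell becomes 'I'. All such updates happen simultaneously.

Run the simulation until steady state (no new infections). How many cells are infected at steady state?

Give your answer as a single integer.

Step 0 (initial): 1 infected
Step 1: +3 new -> 4 infected
Step 2: +4 new -> 8 infected
Step 3: +3 new -> 11 infected
Step 4: +5 new -> 16 infected
Step 5: +5 new -> 21 infected
Step 6: +4 new -> 25 infected
Step 7: +4 new -> 29 infected
Step 8: +1 new -> 30 infected
Step 9: +0 new -> 30 infected

Answer: 30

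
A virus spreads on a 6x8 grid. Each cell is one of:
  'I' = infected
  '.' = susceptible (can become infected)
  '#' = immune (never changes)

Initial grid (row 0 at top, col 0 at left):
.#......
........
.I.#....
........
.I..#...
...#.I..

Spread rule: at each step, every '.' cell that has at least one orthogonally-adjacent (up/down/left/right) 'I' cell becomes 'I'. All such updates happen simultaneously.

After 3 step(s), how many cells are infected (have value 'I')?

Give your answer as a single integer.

Answer: 31

Derivation:
Step 0 (initial): 3 infected
Step 1: +10 new -> 13 infected
Step 2: +10 new -> 23 infected
Step 3: +8 new -> 31 infected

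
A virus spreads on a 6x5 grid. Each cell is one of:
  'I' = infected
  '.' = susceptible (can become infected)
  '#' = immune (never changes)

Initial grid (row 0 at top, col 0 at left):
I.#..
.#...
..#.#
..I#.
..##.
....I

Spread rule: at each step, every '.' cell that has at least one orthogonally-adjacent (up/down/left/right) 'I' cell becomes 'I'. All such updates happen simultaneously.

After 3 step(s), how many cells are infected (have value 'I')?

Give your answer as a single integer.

Answer: 16

Derivation:
Step 0 (initial): 3 infected
Step 1: +5 new -> 8 infected
Step 2: +6 new -> 14 infected
Step 3: +2 new -> 16 infected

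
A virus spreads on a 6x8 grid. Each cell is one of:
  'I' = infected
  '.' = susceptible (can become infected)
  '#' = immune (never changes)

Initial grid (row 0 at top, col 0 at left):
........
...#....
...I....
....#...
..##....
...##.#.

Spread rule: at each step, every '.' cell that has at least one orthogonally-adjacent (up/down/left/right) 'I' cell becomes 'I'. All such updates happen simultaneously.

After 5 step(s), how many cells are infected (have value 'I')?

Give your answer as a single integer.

Answer: 36

Derivation:
Step 0 (initial): 1 infected
Step 1: +3 new -> 4 infected
Step 2: +5 new -> 9 infected
Step 3: +8 new -> 17 infected
Step 4: +10 new -> 27 infected
Step 5: +9 new -> 36 infected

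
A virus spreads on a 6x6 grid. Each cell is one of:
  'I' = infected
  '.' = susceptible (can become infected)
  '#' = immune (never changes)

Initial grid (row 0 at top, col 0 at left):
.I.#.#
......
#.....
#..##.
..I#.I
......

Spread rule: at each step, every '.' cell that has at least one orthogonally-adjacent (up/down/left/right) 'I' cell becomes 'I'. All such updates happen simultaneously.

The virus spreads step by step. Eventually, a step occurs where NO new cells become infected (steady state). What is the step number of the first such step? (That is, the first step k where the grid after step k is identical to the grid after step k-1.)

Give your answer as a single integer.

Step 0 (initial): 3 infected
Step 1: +9 new -> 12 infected
Step 2: +10 new -> 22 infected
Step 3: +5 new -> 27 infected
Step 4: +1 new -> 28 infected
Step 5: +1 new -> 29 infected
Step 6: +0 new -> 29 infected

Answer: 6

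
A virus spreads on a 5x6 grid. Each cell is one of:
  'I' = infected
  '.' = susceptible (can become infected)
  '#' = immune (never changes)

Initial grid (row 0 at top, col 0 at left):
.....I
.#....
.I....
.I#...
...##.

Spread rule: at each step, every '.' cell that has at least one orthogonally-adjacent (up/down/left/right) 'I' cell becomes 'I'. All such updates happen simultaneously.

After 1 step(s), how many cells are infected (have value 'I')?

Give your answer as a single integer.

Step 0 (initial): 3 infected
Step 1: +6 new -> 9 infected

Answer: 9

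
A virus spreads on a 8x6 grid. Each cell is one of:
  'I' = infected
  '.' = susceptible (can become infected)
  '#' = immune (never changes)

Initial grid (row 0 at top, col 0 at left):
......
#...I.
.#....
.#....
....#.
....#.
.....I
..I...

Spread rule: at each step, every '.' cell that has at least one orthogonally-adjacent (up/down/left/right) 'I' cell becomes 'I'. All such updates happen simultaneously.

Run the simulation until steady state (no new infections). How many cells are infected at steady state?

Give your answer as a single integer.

Answer: 43

Derivation:
Step 0 (initial): 3 infected
Step 1: +10 new -> 13 infected
Step 2: +12 new -> 25 infected
Step 3: +9 new -> 34 infected
Step 4: +5 new -> 39 infected
Step 5: +2 new -> 41 infected
Step 6: +1 new -> 42 infected
Step 7: +1 new -> 43 infected
Step 8: +0 new -> 43 infected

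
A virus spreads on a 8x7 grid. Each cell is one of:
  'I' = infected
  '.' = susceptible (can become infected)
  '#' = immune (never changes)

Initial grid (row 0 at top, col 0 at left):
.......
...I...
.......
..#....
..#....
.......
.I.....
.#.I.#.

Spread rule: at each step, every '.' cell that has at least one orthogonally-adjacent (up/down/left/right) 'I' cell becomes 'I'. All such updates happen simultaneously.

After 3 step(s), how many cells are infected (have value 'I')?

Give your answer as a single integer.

Answer: 38

Derivation:
Step 0 (initial): 3 infected
Step 1: +10 new -> 13 infected
Step 2: +13 new -> 26 infected
Step 3: +12 new -> 38 infected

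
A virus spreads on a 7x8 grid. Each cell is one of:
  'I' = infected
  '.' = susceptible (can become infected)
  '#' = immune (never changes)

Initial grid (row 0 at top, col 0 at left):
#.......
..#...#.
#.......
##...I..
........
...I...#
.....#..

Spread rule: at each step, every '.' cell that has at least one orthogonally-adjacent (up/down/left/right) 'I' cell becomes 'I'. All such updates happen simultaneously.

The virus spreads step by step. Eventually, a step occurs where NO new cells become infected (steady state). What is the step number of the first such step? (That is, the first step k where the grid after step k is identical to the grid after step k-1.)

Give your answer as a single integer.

Answer: 8

Derivation:
Step 0 (initial): 2 infected
Step 1: +8 new -> 10 infected
Step 2: +12 new -> 22 infected
Step 3: +10 new -> 32 infected
Step 4: +8 new -> 40 infected
Step 5: +4 new -> 44 infected
Step 6: +2 new -> 46 infected
Step 7: +2 new -> 48 infected
Step 8: +0 new -> 48 infected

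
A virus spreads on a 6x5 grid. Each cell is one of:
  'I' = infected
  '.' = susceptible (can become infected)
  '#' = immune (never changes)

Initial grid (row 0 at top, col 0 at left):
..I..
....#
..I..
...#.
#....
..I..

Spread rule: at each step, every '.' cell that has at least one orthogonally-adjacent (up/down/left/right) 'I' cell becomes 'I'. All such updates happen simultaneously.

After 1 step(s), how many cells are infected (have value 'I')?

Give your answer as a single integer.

Step 0 (initial): 3 infected
Step 1: +9 new -> 12 infected

Answer: 12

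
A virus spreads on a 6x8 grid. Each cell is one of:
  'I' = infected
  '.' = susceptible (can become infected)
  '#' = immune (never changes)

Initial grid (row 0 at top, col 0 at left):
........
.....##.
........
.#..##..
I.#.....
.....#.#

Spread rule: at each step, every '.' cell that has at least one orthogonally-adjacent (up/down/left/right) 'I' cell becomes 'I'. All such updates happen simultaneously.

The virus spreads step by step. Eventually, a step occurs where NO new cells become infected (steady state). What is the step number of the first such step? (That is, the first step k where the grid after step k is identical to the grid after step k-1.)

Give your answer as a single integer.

Step 0 (initial): 1 infected
Step 1: +3 new -> 4 infected
Step 2: +2 new -> 6 infected
Step 3: +3 new -> 9 infected
Step 4: +4 new -> 13 infected
Step 5: +6 new -> 19 infected
Step 6: +5 new -> 24 infected
Step 7: +4 new -> 28 infected
Step 8: +3 new -> 31 infected
Step 9: +5 new -> 36 infected
Step 10: +3 new -> 39 infected
Step 11: +1 new -> 40 infected
Step 12: +0 new -> 40 infected

Answer: 12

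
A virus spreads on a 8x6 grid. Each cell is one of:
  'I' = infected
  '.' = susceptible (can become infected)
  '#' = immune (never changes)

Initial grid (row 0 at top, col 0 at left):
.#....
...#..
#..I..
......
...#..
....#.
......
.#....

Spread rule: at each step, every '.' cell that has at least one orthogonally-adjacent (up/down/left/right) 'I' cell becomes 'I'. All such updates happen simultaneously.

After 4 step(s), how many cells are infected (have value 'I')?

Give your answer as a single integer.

Answer: 25

Derivation:
Step 0 (initial): 1 infected
Step 1: +3 new -> 4 infected
Step 2: +6 new -> 10 infected
Step 3: +8 new -> 18 infected
Step 4: +7 new -> 25 infected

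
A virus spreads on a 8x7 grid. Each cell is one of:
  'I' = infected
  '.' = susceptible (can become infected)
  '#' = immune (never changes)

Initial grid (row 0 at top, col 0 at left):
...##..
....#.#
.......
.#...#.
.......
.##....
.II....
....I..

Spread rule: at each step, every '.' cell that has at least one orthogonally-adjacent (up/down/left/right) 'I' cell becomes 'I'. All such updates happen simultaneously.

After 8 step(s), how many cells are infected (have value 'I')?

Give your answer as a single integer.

Step 0 (initial): 3 infected
Step 1: +7 new -> 10 infected
Step 2: +6 new -> 16 infected
Step 3: +5 new -> 21 infected
Step 4: +7 new -> 28 infected
Step 5: +5 new -> 33 infected
Step 6: +6 new -> 39 infected
Step 7: +5 new -> 44 infected
Step 8: +3 new -> 47 infected

Answer: 47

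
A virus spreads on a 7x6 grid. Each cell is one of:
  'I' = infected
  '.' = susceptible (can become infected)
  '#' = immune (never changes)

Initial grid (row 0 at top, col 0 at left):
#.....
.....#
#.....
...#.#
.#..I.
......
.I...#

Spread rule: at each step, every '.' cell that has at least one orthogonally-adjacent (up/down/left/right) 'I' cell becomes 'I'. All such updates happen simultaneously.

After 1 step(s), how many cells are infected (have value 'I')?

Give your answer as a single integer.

Step 0 (initial): 2 infected
Step 1: +7 new -> 9 infected

Answer: 9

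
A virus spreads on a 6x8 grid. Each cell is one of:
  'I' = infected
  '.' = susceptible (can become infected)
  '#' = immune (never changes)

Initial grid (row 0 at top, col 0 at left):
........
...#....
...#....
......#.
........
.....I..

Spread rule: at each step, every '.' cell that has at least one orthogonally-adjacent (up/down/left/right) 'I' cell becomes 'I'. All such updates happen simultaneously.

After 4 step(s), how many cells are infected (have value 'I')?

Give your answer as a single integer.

Answer: 21

Derivation:
Step 0 (initial): 1 infected
Step 1: +3 new -> 4 infected
Step 2: +5 new -> 9 infected
Step 3: +5 new -> 14 infected
Step 4: +7 new -> 21 infected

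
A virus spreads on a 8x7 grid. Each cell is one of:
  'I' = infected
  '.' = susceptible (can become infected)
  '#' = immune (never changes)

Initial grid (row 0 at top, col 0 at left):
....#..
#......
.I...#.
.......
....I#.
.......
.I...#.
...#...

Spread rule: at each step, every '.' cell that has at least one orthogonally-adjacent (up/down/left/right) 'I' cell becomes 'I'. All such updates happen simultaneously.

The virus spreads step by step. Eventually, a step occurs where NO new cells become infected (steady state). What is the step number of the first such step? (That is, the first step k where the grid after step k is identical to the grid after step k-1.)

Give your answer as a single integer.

Answer: 7

Derivation:
Step 0 (initial): 3 infected
Step 1: +11 new -> 14 infected
Step 2: +18 new -> 32 infected
Step 3: +8 new -> 40 infected
Step 4: +6 new -> 46 infected
Step 5: +3 new -> 49 infected
Step 6: +1 new -> 50 infected
Step 7: +0 new -> 50 infected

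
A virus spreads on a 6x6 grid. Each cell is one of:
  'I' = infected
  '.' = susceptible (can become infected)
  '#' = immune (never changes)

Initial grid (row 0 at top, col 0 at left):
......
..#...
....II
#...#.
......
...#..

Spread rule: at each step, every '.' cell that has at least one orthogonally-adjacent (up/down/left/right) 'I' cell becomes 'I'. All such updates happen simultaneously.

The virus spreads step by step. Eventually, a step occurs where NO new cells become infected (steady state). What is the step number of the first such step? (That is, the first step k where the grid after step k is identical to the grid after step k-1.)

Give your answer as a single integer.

Answer: 8

Derivation:
Step 0 (initial): 2 infected
Step 1: +4 new -> 6 infected
Step 2: +6 new -> 12 infected
Step 3: +6 new -> 18 infected
Step 4: +6 new -> 24 infected
Step 5: +4 new -> 28 infected
Step 6: +3 new -> 31 infected
Step 7: +1 new -> 32 infected
Step 8: +0 new -> 32 infected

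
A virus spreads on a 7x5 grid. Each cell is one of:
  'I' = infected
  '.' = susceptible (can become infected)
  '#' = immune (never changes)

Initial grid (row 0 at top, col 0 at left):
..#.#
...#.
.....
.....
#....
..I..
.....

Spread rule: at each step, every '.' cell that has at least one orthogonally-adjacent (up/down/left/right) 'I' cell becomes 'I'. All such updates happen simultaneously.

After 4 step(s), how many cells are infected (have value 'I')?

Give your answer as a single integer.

Step 0 (initial): 1 infected
Step 1: +4 new -> 5 infected
Step 2: +7 new -> 12 infected
Step 3: +6 new -> 18 infected
Step 4: +5 new -> 23 infected

Answer: 23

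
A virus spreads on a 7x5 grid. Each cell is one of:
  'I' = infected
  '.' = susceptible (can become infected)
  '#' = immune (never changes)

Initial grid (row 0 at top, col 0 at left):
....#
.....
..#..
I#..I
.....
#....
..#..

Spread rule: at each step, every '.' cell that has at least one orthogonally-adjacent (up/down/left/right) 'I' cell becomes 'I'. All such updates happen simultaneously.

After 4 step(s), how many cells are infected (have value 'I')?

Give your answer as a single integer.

Step 0 (initial): 2 infected
Step 1: +5 new -> 7 infected
Step 2: +8 new -> 15 infected
Step 3: +7 new -> 22 infected
Step 4: +6 new -> 28 infected

Answer: 28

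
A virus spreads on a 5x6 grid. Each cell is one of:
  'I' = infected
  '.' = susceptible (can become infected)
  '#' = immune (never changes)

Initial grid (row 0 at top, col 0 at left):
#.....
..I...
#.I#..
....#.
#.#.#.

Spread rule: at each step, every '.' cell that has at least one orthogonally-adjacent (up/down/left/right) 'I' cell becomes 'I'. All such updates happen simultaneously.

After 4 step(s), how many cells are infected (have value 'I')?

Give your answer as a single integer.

Step 0 (initial): 2 infected
Step 1: +5 new -> 7 infected
Step 2: +6 new -> 13 infected
Step 3: +6 new -> 19 infected
Step 4: +2 new -> 21 infected

Answer: 21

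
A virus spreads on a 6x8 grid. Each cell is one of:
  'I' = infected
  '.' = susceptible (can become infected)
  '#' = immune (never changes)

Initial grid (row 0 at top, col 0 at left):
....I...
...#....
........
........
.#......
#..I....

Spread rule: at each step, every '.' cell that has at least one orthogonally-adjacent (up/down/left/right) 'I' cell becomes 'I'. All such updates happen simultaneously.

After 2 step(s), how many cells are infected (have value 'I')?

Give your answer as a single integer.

Answer: 17

Derivation:
Step 0 (initial): 2 infected
Step 1: +6 new -> 8 infected
Step 2: +9 new -> 17 infected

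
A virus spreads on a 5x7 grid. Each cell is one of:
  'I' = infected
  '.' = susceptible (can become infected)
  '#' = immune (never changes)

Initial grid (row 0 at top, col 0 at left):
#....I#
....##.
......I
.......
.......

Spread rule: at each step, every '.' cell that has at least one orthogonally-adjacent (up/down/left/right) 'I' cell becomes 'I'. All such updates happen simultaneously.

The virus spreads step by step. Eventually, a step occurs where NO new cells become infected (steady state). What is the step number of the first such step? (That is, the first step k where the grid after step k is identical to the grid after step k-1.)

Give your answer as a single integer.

Answer: 9

Derivation:
Step 0 (initial): 2 infected
Step 1: +4 new -> 6 infected
Step 2: +4 new -> 10 infected
Step 3: +5 new -> 15 infected
Step 4: +5 new -> 20 infected
Step 5: +4 new -> 24 infected
Step 6: +4 new -> 28 infected
Step 7: +2 new -> 30 infected
Step 8: +1 new -> 31 infected
Step 9: +0 new -> 31 infected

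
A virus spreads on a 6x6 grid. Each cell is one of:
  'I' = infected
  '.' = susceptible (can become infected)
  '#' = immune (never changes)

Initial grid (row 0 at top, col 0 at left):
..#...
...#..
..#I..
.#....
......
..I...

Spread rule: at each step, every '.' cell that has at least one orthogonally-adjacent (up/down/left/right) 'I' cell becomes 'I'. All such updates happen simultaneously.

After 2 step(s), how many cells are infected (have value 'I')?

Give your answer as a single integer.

Answer: 15

Derivation:
Step 0 (initial): 2 infected
Step 1: +5 new -> 7 infected
Step 2: +8 new -> 15 infected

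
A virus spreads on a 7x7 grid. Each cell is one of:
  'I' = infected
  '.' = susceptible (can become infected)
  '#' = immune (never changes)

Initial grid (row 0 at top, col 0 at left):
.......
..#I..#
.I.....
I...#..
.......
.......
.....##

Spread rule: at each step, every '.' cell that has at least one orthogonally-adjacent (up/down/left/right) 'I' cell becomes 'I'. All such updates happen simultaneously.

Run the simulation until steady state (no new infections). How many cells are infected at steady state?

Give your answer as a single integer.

Step 0 (initial): 3 infected
Step 1: +8 new -> 11 infected
Step 2: +10 new -> 21 infected
Step 3: +7 new -> 28 infected
Step 4: +7 new -> 35 infected
Step 5: +5 new -> 40 infected
Step 6: +3 new -> 43 infected
Step 7: +1 new -> 44 infected
Step 8: +0 new -> 44 infected

Answer: 44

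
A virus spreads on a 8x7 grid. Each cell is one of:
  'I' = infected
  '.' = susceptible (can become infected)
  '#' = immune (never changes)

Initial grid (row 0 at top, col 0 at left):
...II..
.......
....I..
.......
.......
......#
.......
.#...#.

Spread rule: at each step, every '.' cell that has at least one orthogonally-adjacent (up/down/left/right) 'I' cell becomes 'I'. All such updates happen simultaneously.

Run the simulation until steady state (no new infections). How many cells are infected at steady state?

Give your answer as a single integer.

Answer: 53

Derivation:
Step 0 (initial): 3 infected
Step 1: +7 new -> 10 infected
Step 2: +9 new -> 19 infected
Step 3: +9 new -> 28 infected
Step 4: +8 new -> 36 infected
Step 5: +6 new -> 42 infected
Step 6: +5 new -> 47 infected
Step 7: +4 new -> 51 infected
Step 8: +1 new -> 52 infected
Step 9: +1 new -> 53 infected
Step 10: +0 new -> 53 infected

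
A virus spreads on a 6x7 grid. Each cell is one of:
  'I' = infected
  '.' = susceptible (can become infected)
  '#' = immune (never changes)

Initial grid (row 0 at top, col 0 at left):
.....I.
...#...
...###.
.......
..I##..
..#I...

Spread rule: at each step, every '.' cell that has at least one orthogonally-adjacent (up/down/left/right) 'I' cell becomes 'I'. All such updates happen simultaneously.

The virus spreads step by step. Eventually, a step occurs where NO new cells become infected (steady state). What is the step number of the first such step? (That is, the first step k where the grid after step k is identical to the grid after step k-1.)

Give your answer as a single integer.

Step 0 (initial): 3 infected
Step 1: +6 new -> 9 infected
Step 2: +9 new -> 18 infected
Step 3: +9 new -> 27 infected
Step 4: +6 new -> 33 infected
Step 5: +2 new -> 35 infected
Step 6: +0 new -> 35 infected

Answer: 6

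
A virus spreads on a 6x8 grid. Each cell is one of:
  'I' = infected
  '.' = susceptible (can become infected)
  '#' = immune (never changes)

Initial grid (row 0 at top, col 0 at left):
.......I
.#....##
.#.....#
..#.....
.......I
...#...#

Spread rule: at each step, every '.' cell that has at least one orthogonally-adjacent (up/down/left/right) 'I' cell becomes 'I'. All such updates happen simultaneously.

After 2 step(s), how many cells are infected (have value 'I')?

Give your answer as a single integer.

Answer: 9

Derivation:
Step 0 (initial): 2 infected
Step 1: +3 new -> 5 infected
Step 2: +4 new -> 9 infected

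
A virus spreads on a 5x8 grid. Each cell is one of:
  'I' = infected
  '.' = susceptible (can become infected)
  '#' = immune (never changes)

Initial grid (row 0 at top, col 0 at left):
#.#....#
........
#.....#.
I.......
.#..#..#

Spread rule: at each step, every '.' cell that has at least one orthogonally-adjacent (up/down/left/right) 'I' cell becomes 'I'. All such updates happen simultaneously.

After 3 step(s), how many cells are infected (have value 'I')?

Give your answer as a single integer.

Step 0 (initial): 1 infected
Step 1: +2 new -> 3 infected
Step 2: +2 new -> 5 infected
Step 3: +4 new -> 9 infected

Answer: 9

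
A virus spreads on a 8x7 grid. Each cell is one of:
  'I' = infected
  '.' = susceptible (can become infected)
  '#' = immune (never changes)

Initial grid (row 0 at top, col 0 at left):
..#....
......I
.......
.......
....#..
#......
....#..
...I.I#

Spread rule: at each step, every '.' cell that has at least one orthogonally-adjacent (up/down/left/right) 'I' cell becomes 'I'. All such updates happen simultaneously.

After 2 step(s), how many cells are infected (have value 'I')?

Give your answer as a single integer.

Answer: 19

Derivation:
Step 0 (initial): 3 infected
Step 1: +7 new -> 10 infected
Step 2: +9 new -> 19 infected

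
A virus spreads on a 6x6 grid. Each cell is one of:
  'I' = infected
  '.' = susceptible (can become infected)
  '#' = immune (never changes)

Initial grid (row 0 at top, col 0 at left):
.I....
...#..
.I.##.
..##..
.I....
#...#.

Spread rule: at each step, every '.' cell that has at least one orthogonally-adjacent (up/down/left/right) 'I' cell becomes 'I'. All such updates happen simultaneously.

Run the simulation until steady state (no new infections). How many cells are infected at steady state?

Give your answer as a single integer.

Answer: 29

Derivation:
Step 0 (initial): 3 infected
Step 1: +9 new -> 12 infected
Step 2: +6 new -> 18 infected
Step 3: +3 new -> 21 infected
Step 4: +4 new -> 25 infected
Step 5: +3 new -> 28 infected
Step 6: +1 new -> 29 infected
Step 7: +0 new -> 29 infected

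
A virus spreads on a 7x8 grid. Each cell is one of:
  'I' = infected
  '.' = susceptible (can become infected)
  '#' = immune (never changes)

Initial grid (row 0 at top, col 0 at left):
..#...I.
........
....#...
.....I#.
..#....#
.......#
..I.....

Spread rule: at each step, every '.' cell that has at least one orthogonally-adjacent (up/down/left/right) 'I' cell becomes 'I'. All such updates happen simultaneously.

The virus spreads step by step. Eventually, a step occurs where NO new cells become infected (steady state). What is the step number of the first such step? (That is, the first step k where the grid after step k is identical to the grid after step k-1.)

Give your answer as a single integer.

Step 0 (initial): 3 infected
Step 1: +9 new -> 12 infected
Step 2: +12 new -> 24 infected
Step 3: +11 new -> 35 infected
Step 4: +6 new -> 41 infected
Step 5: +4 new -> 45 infected
Step 6: +2 new -> 47 infected
Step 7: +2 new -> 49 infected
Step 8: +1 new -> 50 infected
Step 9: +0 new -> 50 infected

Answer: 9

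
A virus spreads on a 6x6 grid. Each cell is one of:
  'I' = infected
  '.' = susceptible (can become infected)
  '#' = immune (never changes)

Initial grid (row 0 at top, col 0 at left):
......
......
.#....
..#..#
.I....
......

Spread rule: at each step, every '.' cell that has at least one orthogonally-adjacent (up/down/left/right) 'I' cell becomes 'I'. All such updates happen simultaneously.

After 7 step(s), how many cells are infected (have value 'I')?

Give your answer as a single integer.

Answer: 32

Derivation:
Step 0 (initial): 1 infected
Step 1: +4 new -> 5 infected
Step 2: +4 new -> 9 infected
Step 3: +4 new -> 13 infected
Step 4: +5 new -> 18 infected
Step 5: +6 new -> 24 infected
Step 6: +5 new -> 29 infected
Step 7: +3 new -> 32 infected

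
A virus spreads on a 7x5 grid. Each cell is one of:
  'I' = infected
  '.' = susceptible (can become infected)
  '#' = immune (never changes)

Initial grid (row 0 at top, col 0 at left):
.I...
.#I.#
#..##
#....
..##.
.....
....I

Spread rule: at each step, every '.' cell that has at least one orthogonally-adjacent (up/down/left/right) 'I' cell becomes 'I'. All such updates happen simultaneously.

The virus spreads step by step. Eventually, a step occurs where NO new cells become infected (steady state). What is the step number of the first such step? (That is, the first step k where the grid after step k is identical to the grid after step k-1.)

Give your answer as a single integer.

Step 0 (initial): 3 infected
Step 1: +6 new -> 9 infected
Step 2: +7 new -> 16 infected
Step 3: +6 new -> 22 infected
Step 4: +3 new -> 25 infected
Step 5: +2 new -> 27 infected
Step 6: +0 new -> 27 infected

Answer: 6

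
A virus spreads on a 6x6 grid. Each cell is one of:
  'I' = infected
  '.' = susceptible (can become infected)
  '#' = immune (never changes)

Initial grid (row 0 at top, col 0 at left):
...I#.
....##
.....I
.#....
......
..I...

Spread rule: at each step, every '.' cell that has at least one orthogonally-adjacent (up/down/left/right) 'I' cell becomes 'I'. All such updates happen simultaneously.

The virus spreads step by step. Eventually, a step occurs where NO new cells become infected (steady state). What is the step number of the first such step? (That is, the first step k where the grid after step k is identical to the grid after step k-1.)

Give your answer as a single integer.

Answer: 6

Derivation:
Step 0 (initial): 3 infected
Step 1: +7 new -> 10 infected
Step 2: +10 new -> 20 infected
Step 3: +7 new -> 27 infected
Step 4: +3 new -> 30 infected
Step 5: +1 new -> 31 infected
Step 6: +0 new -> 31 infected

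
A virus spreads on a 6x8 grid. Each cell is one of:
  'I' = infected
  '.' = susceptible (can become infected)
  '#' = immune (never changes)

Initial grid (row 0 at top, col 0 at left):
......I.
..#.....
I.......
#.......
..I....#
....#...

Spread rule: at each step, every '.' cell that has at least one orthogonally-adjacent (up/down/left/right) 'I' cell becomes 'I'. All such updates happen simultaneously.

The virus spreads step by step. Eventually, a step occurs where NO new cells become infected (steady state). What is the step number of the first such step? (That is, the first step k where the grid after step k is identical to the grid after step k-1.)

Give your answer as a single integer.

Answer: 7

Derivation:
Step 0 (initial): 3 infected
Step 1: +9 new -> 12 infected
Step 2: +13 new -> 25 infected
Step 3: +10 new -> 35 infected
Step 4: +7 new -> 42 infected
Step 5: +1 new -> 43 infected
Step 6: +1 new -> 44 infected
Step 7: +0 new -> 44 infected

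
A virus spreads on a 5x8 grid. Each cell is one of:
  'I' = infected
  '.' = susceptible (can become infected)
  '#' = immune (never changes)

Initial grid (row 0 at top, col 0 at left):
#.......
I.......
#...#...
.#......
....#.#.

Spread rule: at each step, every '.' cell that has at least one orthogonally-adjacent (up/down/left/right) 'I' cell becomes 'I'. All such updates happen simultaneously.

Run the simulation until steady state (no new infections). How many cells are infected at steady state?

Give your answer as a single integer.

Step 0 (initial): 1 infected
Step 1: +1 new -> 2 infected
Step 2: +3 new -> 5 infected
Step 3: +3 new -> 8 infected
Step 4: +4 new -> 12 infected
Step 5: +4 new -> 16 infected
Step 6: +6 new -> 22 infected
Step 7: +5 new -> 27 infected
Step 8: +5 new -> 32 infected
Step 9: +1 new -> 33 infected
Step 10: +1 new -> 34 infected
Step 11: +0 new -> 34 infected

Answer: 34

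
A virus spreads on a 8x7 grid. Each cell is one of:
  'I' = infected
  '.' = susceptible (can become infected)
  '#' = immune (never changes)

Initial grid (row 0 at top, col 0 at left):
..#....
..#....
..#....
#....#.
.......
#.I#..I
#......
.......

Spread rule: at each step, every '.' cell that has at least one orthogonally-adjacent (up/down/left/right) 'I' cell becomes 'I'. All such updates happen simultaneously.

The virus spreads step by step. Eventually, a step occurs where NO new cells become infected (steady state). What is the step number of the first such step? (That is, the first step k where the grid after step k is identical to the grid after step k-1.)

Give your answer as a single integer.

Step 0 (initial): 2 infected
Step 1: +6 new -> 8 infected
Step 2: +11 new -> 19 infected
Step 3: +9 new -> 28 infected
Step 4: +7 new -> 35 infected
Step 5: +6 new -> 41 infected
Step 6: +5 new -> 46 infected
Step 7: +2 new -> 48 infected
Step 8: +0 new -> 48 infected

Answer: 8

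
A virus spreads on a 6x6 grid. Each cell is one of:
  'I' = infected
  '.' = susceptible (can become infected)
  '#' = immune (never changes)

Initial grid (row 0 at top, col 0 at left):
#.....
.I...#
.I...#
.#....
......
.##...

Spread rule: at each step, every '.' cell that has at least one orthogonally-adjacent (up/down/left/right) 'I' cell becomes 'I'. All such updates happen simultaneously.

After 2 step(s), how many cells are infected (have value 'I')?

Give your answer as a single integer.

Step 0 (initial): 2 infected
Step 1: +5 new -> 7 infected
Step 2: +5 new -> 12 infected

Answer: 12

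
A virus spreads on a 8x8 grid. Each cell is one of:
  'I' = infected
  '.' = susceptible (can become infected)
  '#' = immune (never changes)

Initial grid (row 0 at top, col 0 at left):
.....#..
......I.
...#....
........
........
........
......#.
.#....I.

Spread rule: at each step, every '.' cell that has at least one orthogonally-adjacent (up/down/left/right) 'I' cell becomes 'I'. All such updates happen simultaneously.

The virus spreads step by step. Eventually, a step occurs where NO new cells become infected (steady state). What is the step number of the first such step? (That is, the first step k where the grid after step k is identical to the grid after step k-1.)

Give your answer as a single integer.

Step 0 (initial): 2 infected
Step 1: +6 new -> 8 infected
Step 2: +8 new -> 16 infected
Step 3: +10 new -> 26 infected
Step 4: +9 new -> 35 infected
Step 5: +7 new -> 42 infected
Step 6: +7 new -> 49 infected
Step 7: +6 new -> 55 infected
Step 8: +4 new -> 59 infected
Step 9: +1 new -> 60 infected
Step 10: +0 new -> 60 infected

Answer: 10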